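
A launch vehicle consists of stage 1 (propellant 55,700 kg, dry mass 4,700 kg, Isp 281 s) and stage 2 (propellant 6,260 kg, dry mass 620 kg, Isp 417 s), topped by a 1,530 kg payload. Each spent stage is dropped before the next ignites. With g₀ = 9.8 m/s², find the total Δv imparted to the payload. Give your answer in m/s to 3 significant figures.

Δv ≈ 10100 m/s

Ignition mass of stage 1 = 55,700+4,700 + 6,260+620 + 1,530 = 68,810 kg.
Stage 1: m₀ = 68,810 kg, m_f = 68,810 − 55,700 = 13,110 kg; Δv = 281×9.8×ln(5.249) = 2753.8×1.6580 ≈ 4566 m/s.
Stage 2: m₀ = 8,410 kg, m_f = 8,410 − 6,260 = 2,150 kg; Δv = 417×9.8×ln(3.912) = 4086.6×1.3640 ≈ 5574 m/s.
Total Δv = 4566 + 5574 = 10140 m/s.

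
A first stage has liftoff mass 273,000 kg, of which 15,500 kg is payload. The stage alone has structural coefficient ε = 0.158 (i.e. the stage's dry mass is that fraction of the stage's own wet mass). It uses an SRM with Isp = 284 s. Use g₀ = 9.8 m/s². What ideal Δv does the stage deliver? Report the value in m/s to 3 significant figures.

Stage wet mass = m₀ − payload = 273,000 − 15,500 = 257,500 kg.
Stage dry mass = ε × stage wet mass = 0.158 × 257,500 = 40,685 kg.
Burnout mass m_f = stage dry + payload = 40,685 + 15,500 = 56,185 kg.
v_e = Isp · g₀ = 284 × 9.8 = 2783.2 m/s.
By the Tsiolkovsky rocket equation, Δv = v_e · ln(273,000/56,185) = 2783.2 × ln(4.859) = 2783.2 × 1.5808 ≈ 4400 m/s.

Δv ≈ 4400 m/s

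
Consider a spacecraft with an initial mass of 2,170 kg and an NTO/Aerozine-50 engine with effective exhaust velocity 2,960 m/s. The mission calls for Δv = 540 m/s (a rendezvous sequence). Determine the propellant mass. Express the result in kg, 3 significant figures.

From the ideal rocket equation, m₀/m_f = exp(Δv / v_e) = exp(540 / 2960.0) = exp(0.1824) = 1.2001.
m_f = 2,170 / 1.2001 = 1,808.18 kg, so propellant = m₀ − m_f = 2,170 − 1,808.18 = 361.82 kg.

propellant mass ≈ 362 kg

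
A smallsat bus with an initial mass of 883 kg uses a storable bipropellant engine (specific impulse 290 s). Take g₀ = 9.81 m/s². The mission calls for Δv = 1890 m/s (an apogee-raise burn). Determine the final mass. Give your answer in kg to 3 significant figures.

final mass ≈ 454 kg

v_e = Isp · g₀ = 290 × 9.81 = 2844.9 m/s.
Rocket equation: m₀/m_f = exp(Δv / v_e) = exp(1890 / 2844.9) = exp(0.6643) = 1.9432.
m_f = m₀ / 1.9432 = 883 / 1.9432 = 454.405 kg.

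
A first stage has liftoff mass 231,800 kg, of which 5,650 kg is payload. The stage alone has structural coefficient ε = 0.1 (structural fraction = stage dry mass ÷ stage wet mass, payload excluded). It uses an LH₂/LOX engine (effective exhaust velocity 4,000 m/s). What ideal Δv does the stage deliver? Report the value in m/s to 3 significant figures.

Stage wet mass = m₀ − payload = 231,800 − 5,650 = 226,150 kg.
Stage dry mass = ε × stage wet mass = 0.1 × 226,150 = 22,615 kg.
Burnout mass m_f = stage dry + payload = 22,615 + 5,650 = 28,265 kg.
Rocket equation: Δv = v_e · ln(231,800/28,265) = 4000.0 × ln(8.201) = 4000.0 × 2.1043 ≈ 8417 m/s.

Δv ≈ 8420 m/s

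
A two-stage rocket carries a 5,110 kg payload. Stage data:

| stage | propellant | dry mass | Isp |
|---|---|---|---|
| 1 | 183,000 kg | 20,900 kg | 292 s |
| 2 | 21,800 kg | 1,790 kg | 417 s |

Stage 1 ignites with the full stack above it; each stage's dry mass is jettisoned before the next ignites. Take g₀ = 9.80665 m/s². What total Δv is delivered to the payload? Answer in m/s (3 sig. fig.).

Ignition mass of stage 1 = 183,000+20,900 + 21,800+1,790 + 5,110 = 232,600 kg.
Stage 1: m₀ = 232,600 kg, m_f = 232,600 − 183,000 = 49,600 kg; Δv = 292×9.80665×ln(4.69) = 2863.5×1.5453 ≈ 4425 m/s.
Stage 2: m₀ = 28,700 kg, m_f = 28,700 − 21,800 = 6,900 kg; Δv = 417×9.80665×ln(4.159) = 4089.4×1.4254 ≈ 5829 m/s.
Total Δv = 4425 + 5829 = 10254 m/s.

Δv ≈ 10300 m/s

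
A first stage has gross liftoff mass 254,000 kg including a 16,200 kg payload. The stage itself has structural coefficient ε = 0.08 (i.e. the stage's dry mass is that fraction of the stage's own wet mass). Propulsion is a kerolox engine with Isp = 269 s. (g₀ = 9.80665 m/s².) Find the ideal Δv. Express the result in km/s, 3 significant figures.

Stage wet mass = m₀ − payload = 254,000 − 16,200 = 237,800 kg.
Stage dry mass = ε × stage wet mass = 0.08 × 237,800 = 19,024 kg.
Burnout mass m_f = stage dry + payload = 19,024 + 16,200 = 35,224 kg.
v_e = Isp · g₀ = 269 × 9.80665 = 2638.0 m/s.
Δv = v_e · ln(254,000/35,224) = 2638.0 × ln(7.211) = 2638.0 × 1.9756 ≈ 5212 m/s.

Δv ≈ 5.21 km/s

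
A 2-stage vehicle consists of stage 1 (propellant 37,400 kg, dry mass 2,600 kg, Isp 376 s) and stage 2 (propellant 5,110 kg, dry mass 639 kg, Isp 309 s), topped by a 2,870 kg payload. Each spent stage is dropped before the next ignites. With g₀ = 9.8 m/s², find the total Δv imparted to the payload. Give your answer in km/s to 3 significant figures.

Δv ≈ 8.12 km/s

Ignition mass of stage 1 = 37,400+2,600 + 5,110+639 + 2,870 = 48,619 kg.
Stage 1: m₀ = 48,619 kg, m_f = 48,619 − 37,400 = 11,219 kg; Δv = 376×9.8×ln(4.334) = 3684.8×1.4664 ≈ 5403 m/s.
Stage 2: m₀ = 8,619 kg, m_f = 8,619 − 5,110 = 3,509 kg; Δv = 309×9.8×ln(2.456) = 3028.2×0.8986 ≈ 2721 m/s.
Total Δv = 5403 + 2721 = 8124 m/s.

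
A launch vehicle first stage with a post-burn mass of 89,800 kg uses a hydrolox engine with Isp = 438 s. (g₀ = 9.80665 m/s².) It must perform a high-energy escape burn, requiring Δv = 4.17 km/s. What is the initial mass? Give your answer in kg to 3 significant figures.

v_e = Isp · g₀ = 438 × 9.80665 = 4295.3 m/s.
m₀/m_f = exp(Δv / v_e) = exp(4170 / 4295.3) = exp(0.9708) = 2.6401.
m₀ = m_f × 2.6401 = 89,800 × 2.6401 = 237,081 kg.

initial mass ≈ 237000 kg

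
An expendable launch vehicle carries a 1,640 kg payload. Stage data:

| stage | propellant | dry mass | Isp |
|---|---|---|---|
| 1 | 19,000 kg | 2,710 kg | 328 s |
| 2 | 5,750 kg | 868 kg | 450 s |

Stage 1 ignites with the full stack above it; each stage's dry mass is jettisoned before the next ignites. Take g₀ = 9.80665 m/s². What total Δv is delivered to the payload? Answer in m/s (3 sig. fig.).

Ignition mass of stage 1 = 19,000+2,710 + 5,750+868 + 1,640 = 29,968 kg.
Stage 1: m₀ = 29,968 kg, m_f = 29,968 − 19,000 = 10,968 kg; Δv = 328×9.80665×ln(2.732) = 3216.6×1.0051 ≈ 3233 m/s.
Stage 2: m₀ = 8,258 kg, m_f = 8,258 − 5,750 = 2,508 kg; Δv = 450×9.80665×ln(3.293) = 4413.0×1.1917 ≈ 5259 m/s.
Total Δv = 3233 + 5259 = 8492 m/s.

Δv ≈ 8490 m/s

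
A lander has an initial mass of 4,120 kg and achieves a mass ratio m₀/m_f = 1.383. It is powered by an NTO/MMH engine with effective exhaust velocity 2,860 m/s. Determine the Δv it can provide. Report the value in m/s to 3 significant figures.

Δv = v_e · ln(1.383) = 2860.0 × 0.3243 ≈ 927.4 m/s.

Δv ≈ 927 m/s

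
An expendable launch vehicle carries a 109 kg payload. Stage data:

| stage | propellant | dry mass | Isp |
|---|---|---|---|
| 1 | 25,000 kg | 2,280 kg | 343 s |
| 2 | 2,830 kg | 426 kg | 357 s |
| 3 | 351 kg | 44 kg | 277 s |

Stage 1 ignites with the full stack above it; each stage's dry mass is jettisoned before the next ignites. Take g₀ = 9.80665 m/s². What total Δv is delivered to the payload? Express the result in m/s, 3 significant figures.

Ignition mass of stage 1 = 25,000+2,280 + 2,830+426 + 351+44 + 109 = 31,040 kg.
Stage 1: m₀ = 31,040 kg, m_f = 31,040 − 25,000 = 6,040 kg; Δv = 343×9.80665×ln(5.139) = 3363.7×1.6369 ≈ 5506 m/s.
Stage 2: m₀ = 3,760 kg, m_f = 3,760 − 2,830 = 930 kg; Δv = 357×9.80665×ln(4.043) = 3501.0×1.3970 ≈ 4891 m/s.
Stage 3: m₀ = 504 kg, m_f = 504 − 351 = 153 kg; Δv = 277×9.80665×ln(3.294) = 2716.4×1.1921 ≈ 3238 m/s.
Total Δv = 5506 + 4891 + 3238 = 13635 m/s.

Δv ≈ 13600 m/s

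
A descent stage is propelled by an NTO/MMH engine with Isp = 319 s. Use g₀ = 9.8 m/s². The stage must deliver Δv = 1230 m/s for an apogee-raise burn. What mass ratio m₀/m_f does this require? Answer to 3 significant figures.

mass ratio ≈ 1.48

v_e = Isp · g₀ = 319 × 9.8 = 3126.2 m/s.
m₀/m_f = exp(Δv / v_e) = exp(1230 / 3126.2) = exp(0.3934) = 1.4821.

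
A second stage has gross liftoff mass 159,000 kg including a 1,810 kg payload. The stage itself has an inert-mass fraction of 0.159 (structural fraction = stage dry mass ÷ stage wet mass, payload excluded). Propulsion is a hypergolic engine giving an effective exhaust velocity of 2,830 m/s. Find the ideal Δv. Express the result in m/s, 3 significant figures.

Stage wet mass = m₀ − payload = 159,000 − 1,810 = 157,190 kg.
Stage dry mass = ε × stage wet mass = 0.159 × 157,190 = 24,993.2 kg.
Burnout mass m_f = stage dry + payload = 24,993.2 + 1,810 = 26,803.2 kg.
Rocket equation: Δv = v_e · ln(159,000/26,803.2) = 2830.0 × ln(5.932) = 2830.0 × 1.7804 ≈ 5038 m/s.

Δv ≈ 5040 m/s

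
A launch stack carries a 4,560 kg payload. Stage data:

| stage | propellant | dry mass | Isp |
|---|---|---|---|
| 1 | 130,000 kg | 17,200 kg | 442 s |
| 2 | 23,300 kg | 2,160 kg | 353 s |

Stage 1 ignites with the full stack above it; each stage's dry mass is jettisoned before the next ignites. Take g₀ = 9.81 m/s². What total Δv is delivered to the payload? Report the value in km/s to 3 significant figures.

Δv ≈ 10.9 km/s

Ignition mass of stage 1 = 130,000+17,200 + 23,300+2,160 + 4,560 = 177,220 kg.
Stage 1: m₀ = 177,220 kg, m_f = 177,220 − 130,000 = 47,220 kg; Δv = 442×9.81×ln(3.753) = 4336.0×1.3226 ≈ 5735 m/s.
Stage 2: m₀ = 30,020 kg, m_f = 30,020 − 23,300 = 6,720 kg; Δv = 353×9.81×ln(4.467) = 3462.9×1.4968 ≈ 5183 m/s.
Total Δv = 5735 + 5183 = 10918 m/s.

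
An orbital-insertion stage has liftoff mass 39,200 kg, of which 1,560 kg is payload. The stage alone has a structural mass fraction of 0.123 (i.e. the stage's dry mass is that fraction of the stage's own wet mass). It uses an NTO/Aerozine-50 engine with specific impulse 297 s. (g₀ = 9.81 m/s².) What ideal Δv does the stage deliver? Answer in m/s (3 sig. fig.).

Stage wet mass = m₀ − payload = 39,200 − 1,560 = 37,640 kg.
Stage dry mass = ε × stage wet mass = 0.123 × 37,640 = 4,629.72 kg.
Burnout mass m_f = stage dry + payload = 4,629.72 + 1,560 = 6,189.72 kg.
v_e = Isp · g₀ = 297 × 9.81 = 2913.6 m/s.
Rocket equation: Δv = v_e · ln(39,200/6,189.72) = 2913.6 × ln(6.333) = 2913.6 × 1.8458 ≈ 5378 m/s.

Δv ≈ 5380 m/s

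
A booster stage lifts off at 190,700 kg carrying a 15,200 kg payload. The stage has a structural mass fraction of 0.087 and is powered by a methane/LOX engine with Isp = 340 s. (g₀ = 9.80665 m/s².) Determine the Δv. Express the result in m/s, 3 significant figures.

Δv ≈ 6120 m/s

Stage wet mass = m₀ − payload = 190,700 − 15,200 = 175,500 kg.
Stage dry mass = ε × stage wet mass = 0.087 × 175,500 = 15,268.5 kg.
Burnout mass m_f = stage dry + payload = 15,268.5 + 15,200 = 30,468.5 kg.
v_e = Isp · g₀ = 340 × 9.80665 = 3334.3 m/s.
Δv = v_e · ln(190,700/30,468.5) = 3334.3 × ln(6.259) = 3334.3 × 1.8340 ≈ 6115 m/s.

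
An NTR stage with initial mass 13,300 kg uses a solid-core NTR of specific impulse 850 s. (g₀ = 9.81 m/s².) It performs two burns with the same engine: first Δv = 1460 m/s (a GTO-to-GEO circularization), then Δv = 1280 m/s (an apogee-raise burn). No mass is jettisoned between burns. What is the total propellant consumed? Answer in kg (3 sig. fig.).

total propellant consumed ≈ 3720 kg

v_e = Isp · g₀ = 850 × 9.81 = 8338.5 m/s.
After the first burn: m = 13300 × exp(−1460/8338.5) = 13300 × 0.83938 = 11,163.8 kg.
After the second burn: m = 11,163.8 × exp(−1280/8338.5) = 11,163.8 × 0.85770 = 9,575.19 kg.
Total propellant = m₀ − m_final = 13300 − 9,575.19 = 3,724.81 kg.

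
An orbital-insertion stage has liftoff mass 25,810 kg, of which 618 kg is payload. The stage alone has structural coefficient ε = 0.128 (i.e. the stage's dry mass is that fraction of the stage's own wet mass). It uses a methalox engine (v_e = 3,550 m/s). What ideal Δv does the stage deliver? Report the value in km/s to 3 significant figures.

Stage wet mass = m₀ − payload = 25,810 − 618 = 25,192 kg.
Stage dry mass = ε × stage wet mass = 0.128 × 25,192 = 3,224.58 kg.
Burnout mass m_f = stage dry + payload = 3,224.58 + 618 = 3,842.58 kg.
From the ideal rocket equation, Δv = v_e · ln(25,810/3,842.58) = 3550.0 × ln(6.717) = 3550.0 × 1.9046 ≈ 6761 m/s.

Δv ≈ 6.76 km/s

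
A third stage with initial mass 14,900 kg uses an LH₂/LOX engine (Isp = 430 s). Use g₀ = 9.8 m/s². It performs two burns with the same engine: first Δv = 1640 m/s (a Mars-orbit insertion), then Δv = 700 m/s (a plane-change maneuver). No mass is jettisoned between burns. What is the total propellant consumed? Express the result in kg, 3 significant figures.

v_e = Isp · g₀ = 430 × 9.8 = 4214.0 m/s.
After the first burn: m = 14900 × exp(−1640/4214.0) = 14900 × 0.67761 = 10,096.4 kg.
After the second burn: m = 10,096.4 × exp(−700/4214.0) = 10,096.4 × 0.84695 = 8,551.15 kg.
Total propellant = m₀ − m_final = 14900 − 8,551.15 = 6,348.85 kg.

total propellant consumed ≈ 6350 kg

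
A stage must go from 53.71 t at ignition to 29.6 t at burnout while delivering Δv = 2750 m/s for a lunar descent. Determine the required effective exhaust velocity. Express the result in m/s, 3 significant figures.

ln(m₀/m_f) = ln(53710/29600) = ln(1.815) = 0.5958.
v_e = Δv / ln(m₀/m_f) = 2750 / 0.5958 = 4615.5 m/s.

v_e ≈ 4620 m/s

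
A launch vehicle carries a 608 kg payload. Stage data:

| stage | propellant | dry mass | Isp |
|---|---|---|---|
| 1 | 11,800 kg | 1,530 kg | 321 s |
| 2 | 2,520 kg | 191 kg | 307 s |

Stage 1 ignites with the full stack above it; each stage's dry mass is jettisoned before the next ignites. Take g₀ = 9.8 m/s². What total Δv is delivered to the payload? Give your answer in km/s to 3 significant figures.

Ignition mass of stage 1 = 11,800+1,530 + 2,520+191 + 608 = 16,649 kg.
Stage 1: m₀ = 16,649 kg, m_f = 16,649 − 11,800 = 4,849 kg; Δv = 321×9.8×ln(3.433) = 3145.8×1.2336 ≈ 3881 m/s.
Stage 2: m₀ = 3,319 kg, m_f = 3,319 − 2,520 = 799 kg; Δv = 307×9.8×ln(4.154) = 3008.6×1.4241 ≈ 4284 m/s.
Total Δv = 3881 + 4284 = 8165 m/s.

Δv ≈ 8.17 km/s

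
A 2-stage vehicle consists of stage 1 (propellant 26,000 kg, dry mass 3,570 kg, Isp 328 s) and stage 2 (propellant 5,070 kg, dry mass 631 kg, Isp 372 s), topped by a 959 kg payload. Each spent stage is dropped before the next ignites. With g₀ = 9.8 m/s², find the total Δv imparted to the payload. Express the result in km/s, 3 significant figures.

Δv ≈ 9.29 km/s

Ignition mass of stage 1 = 26,000+3,570 + 5,070+631 + 959 = 36,230 kg.
Stage 1: m₀ = 36,230 kg, m_f = 36,230 − 26,000 = 10,230 kg; Δv = 328×9.8×ln(3.542) = 3214.4×1.2646 ≈ 4065 m/s.
Stage 2: m₀ = 6,660 kg, m_f = 6,660 − 5,070 = 1,590 kg; Δv = 372×9.8×ln(4.189) = 3645.6×1.4324 ≈ 5222 m/s.
Total Δv = 4065 + 5222 = 9287 m/s.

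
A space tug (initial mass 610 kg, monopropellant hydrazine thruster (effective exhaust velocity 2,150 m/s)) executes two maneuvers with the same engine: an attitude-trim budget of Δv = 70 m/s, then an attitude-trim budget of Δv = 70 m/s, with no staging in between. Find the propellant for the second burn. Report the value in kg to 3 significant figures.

propellant for the second burn ≈ 18.9 kg

After the first burn: m = 610 × exp(−70/2150.0) = 610 × 0.96797 = 590.462 kg.
After the second burn: m = 590.462 × exp(−70/2150.0) = 590.462 × 0.96797 = 571.55 kg.
Second-burn propellant = 590.462 − 571.55 = 18.912 kg.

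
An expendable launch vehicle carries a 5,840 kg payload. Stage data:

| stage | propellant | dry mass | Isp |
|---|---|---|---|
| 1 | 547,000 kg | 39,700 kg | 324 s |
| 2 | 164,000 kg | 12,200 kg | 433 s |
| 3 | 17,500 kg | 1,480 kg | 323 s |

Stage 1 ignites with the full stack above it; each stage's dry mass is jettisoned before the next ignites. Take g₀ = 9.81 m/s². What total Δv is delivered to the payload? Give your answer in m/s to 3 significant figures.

Δv ≈ 14800 m/s

Ignition mass of stage 1 = 547,000+39,700 + 164,000+12,200 + 17,500+1,480 + 5,840 = 787,720 kg.
Stage 1: m₀ = 787,720 kg, m_f = 787,720 − 547,000 = 240,720 kg; Δv = 324×9.81×ln(3.272) = 3178.4×1.1855 ≈ 3768 m/s.
Stage 2: m₀ = 201,020 kg, m_f = 201,020 − 164,000 = 37,020 kg; Δv = 433×9.81×ln(5.43) = 4247.7×1.6919 ≈ 7187 m/s.
Stage 3: m₀ = 24,820 kg, m_f = 24,820 − 17,500 = 7,320 kg; Δv = 323×9.81×ln(3.391) = 3168.6×1.2210 ≈ 3869 m/s.
Total Δv = 3768 + 7187 + 3869 = 14824 m/s.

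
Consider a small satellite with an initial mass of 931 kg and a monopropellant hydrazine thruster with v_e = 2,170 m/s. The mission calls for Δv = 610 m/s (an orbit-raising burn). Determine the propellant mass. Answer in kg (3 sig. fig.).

m₀/m_f = exp(Δv / v_e) = exp(610 / 2170.0) = exp(0.2811) = 1.3246.
m_f = 931 / 1.3246 = 702.854 kg, so propellant = m₀ − m_f = 931 − 702.854 = 228.146 kg.

propellant mass ≈ 228 kg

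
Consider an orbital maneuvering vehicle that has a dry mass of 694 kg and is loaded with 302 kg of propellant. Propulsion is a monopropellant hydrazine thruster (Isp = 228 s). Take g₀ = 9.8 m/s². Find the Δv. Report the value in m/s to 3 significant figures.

Δv ≈ 807 m/s

v_e = Isp · g₀ = 228 × 9.8 = 2234.4 m/s.
m₀ = m_dry + m_prop = 694 + 302 = 996 kg.
Δv = v_e · ln(m₀/m_f) = 2234.4 × ln(1.435) = 2234.4 × 0.3613 ≈ 807.2 m/s.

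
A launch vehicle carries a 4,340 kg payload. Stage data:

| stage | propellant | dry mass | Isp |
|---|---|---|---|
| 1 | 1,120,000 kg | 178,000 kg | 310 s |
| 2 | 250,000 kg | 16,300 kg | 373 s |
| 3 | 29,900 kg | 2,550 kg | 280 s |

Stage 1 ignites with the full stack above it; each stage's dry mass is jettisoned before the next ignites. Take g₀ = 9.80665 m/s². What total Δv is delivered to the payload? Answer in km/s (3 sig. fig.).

Δv ≈ 14.6 km/s

Ignition mass of stage 1 = 1,120,000+178,000 + 250,000+16,300 + 29,900+2,550 + 4,340 = 1,601,090 kg.
Stage 1: m₀ = 1,601,090 kg, m_f = 1,601,090 − 1,120,000 = 481,090 kg; Δv = 310×9.80665×ln(3.328) = 3040.1×1.2024 ≈ 3655 m/s.
Stage 2: m₀ = 303,090 kg, m_f = 303,090 − 250,000 = 53,090 kg; Δv = 373×9.80665×ln(5.709) = 3657.9×1.7420 ≈ 6372 m/s.
Stage 3: m₀ = 36,790 kg, m_f = 36,790 − 29,900 = 6,890 kg; Δv = 280×9.80665×ln(5.34) = 2745.9×1.6752 ≈ 4600 m/s.
Total Δv = 3655 + 6372 + 4600 = 14627 m/s.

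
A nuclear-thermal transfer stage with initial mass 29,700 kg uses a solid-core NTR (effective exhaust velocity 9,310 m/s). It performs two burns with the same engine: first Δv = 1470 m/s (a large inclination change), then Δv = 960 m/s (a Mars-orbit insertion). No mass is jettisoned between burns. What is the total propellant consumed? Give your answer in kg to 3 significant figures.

total propellant consumed ≈ 6820 kg

After the first burn: m = 29700 × exp(−1470/9310.0) = 29700 × 0.85394 = 25,362 kg.
After the second burn: m = 25,362 × exp(−960/9310.0) = 25,362 × 0.90202 = 22,877 kg.
Total propellant = m₀ − m_final = 29700 − 22,877 = 6,823 kg.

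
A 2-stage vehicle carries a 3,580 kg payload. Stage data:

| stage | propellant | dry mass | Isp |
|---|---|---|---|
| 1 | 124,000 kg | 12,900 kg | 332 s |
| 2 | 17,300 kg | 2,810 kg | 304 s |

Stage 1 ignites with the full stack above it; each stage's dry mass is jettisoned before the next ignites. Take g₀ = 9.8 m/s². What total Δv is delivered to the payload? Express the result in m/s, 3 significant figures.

Δv ≈ 8720 m/s

Ignition mass of stage 1 = 124,000+12,900 + 17,300+2,810 + 3,580 = 160,590 kg.
Stage 1: m₀ = 160,590 kg, m_f = 160,590 − 124,000 = 36,590 kg; Δv = 332×9.8×ln(4.389) = 3253.6×1.4791 ≈ 4812 m/s.
Stage 2: m₀ = 23,690 kg, m_f = 23,690 − 17,300 = 6,390 kg; Δv = 304×9.8×ln(3.707) = 2979.2×1.3103 ≈ 3904 m/s.
Total Δv = 4812 + 3904 = 8716 m/s.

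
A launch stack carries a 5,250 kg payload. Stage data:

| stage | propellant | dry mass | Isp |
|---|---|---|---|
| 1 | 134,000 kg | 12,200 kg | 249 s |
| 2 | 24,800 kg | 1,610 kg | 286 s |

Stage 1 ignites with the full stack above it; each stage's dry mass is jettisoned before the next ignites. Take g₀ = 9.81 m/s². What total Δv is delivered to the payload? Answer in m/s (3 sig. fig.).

Ignition mass of stage 1 = 134,000+12,200 + 24,800+1,610 + 5,250 = 177,860 kg.
Stage 1: m₀ = 177,860 kg, m_f = 177,860 − 134,000 = 43,860 kg; Δv = 249×9.81×ln(4.055) = 2442.7×1.4000 ≈ 3420 m/s.
Stage 2: m₀ = 31,660 kg, m_f = 31,660 − 24,800 = 6,860 kg; Δv = 286×9.81×ln(4.615) = 2805.7×1.5293 ≈ 4291 m/s.
Total Δv = 3420 + 4291 = 7711 m/s.

Δv ≈ 7710 m/s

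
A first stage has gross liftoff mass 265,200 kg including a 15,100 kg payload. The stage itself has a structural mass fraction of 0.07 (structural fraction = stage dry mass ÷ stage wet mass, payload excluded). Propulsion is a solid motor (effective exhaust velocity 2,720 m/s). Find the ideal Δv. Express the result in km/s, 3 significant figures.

Stage wet mass = m₀ − payload = 265,200 − 15,100 = 250,100 kg.
Stage dry mass = ε × stage wet mass = 0.07 × 250,100 = 17,507 kg.
Burnout mass m_f = stage dry + payload = 17,507 + 15,100 = 32,607 kg.
Δv = v_e · ln(265,200/32,607) = 2720.0 × ln(8.133) = 2720.0 × 2.0960 ≈ 5701 m/s.

Δv ≈ 5.70 km/s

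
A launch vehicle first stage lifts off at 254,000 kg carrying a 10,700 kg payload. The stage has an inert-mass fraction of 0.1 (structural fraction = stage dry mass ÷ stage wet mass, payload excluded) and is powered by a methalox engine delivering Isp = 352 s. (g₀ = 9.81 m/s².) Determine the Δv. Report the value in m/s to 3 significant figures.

Δv ≈ 6840 m/s

Stage wet mass = m₀ − payload = 254,000 − 10,700 = 243,300 kg.
Stage dry mass = ε × stage wet mass = 0.1 × 243,300 = 24,330 kg.
Burnout mass m_f = stage dry + payload = 24,330 + 10,700 = 35,030 kg.
v_e = Isp · g₀ = 352 × 9.81 = 3453.1 m/s.
Δv = v_e · ln(254,000/35,030) = 3453.1 × ln(7.251) = 3453.1 × 1.9811 ≈ 6841 m/s.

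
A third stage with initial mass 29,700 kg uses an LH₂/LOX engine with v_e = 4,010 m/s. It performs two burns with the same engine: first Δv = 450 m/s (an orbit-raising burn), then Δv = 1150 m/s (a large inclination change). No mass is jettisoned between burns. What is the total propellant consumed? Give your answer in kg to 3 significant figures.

After the first burn: m = 29700 × exp(−450/4010.0) = 29700 × 0.89385 = 26,547.3 kg.
After the second burn: m = 26,547.3 × exp(−1150/4010.0) = 26,547.3 × 0.75067 = 19,928.3 kg.
Total propellant = m₀ − m_final = 29700 − 19,928.3 = 9,771.7 kg.

total propellant consumed ≈ 9770 kg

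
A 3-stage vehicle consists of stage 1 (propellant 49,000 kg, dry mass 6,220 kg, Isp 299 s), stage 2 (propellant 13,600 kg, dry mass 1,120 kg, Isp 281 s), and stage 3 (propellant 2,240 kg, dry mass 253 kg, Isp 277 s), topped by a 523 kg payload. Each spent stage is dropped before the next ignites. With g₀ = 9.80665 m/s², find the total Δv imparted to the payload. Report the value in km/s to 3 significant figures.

Δv ≈ 11.0 km/s

Ignition mass of stage 1 = 49,000+6,220 + 13,600+1,120 + 2,240+253 + 523 = 72,956 kg.
Stage 1: m₀ = 72,956 kg, m_f = 72,956 − 49,000 = 23,956 kg; Δv = 299×9.80665×ln(3.045) = 2932.2×1.1136 ≈ 3265 m/s.
Stage 2: m₀ = 17,736 kg, m_f = 17,736 − 13,600 = 4,136 kg; Δv = 281×9.80665×ln(4.288) = 2755.7×1.4559 ≈ 4012 m/s.
Stage 3: m₀ = 3,016 kg, m_f = 3,016 − 2,240 = 776 kg; Δv = 277×9.80665×ln(3.887) = 2716.4×1.3575 ≈ 3688 m/s.
Total Δv = 3265 + 4012 + 3688 = 10965 m/s.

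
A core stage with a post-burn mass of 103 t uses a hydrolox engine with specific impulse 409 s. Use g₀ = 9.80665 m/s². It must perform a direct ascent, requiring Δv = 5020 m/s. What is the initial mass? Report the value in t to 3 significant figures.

v_e = Isp · g₀ = 409 × 9.80665 = 4010.9 m/s.
m₀/m_f = exp(Δv / v_e) = exp(5020 / 4010.9) = exp(1.2516) = 3.4959.
m₀ = m_f × 3.4959 = 103 × 3.4959 = 360.078 t.

initial mass ≈ 360 t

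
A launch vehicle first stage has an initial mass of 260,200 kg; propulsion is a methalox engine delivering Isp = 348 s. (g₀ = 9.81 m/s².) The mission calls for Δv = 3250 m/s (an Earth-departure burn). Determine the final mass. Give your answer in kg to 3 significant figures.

v_e = Isp · g₀ = 348 × 9.81 = 3413.9 m/s.
Rocket equation: m₀/m_f = exp(Δv / v_e) = exp(3250 / 3413.9) = exp(0.9520) = 2.5909.
m_f = m₀ / 2.5909 = 260,200 / 2.5909 = 100,428 kg.

final mass ≈ 100000 kg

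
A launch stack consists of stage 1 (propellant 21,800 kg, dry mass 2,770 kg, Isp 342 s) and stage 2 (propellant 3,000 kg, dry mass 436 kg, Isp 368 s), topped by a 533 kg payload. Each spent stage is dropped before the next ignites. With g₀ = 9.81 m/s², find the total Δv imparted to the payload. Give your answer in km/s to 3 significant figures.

Δv ≈ 9.93 km/s

Ignition mass of stage 1 = 21,800+2,770 + 3,000+436 + 533 = 28,539 kg.
Stage 1: m₀ = 28,539 kg, m_f = 28,539 − 21,800 = 6,739 kg; Δv = 342×9.81×ln(4.235) = 3355.0×1.4434 ≈ 4843 m/s.
Stage 2: m₀ = 3,969 kg, m_f = 3,969 − 3,000 = 969 kg; Δv = 368×9.81×ln(4.096) = 3610.1×1.4100 ≈ 5090 m/s.
Total Δv = 4843 + 5090 = 9933 m/s.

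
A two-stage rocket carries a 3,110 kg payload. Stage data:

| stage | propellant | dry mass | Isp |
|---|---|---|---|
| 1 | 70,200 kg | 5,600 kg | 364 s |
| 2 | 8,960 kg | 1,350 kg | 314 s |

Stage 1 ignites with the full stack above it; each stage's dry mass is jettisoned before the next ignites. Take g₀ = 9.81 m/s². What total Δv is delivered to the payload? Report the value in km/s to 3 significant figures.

Δv ≈ 8.91 km/s

Ignition mass of stage 1 = 70,200+5,600 + 8,960+1,350 + 3,110 = 89,220 kg.
Stage 1: m₀ = 89,220 kg, m_f = 89,220 − 70,200 = 19,020 kg; Δv = 364×9.81×ln(4.691) = 3570.8×1.5456 ≈ 5519 m/s.
Stage 2: m₀ = 13,420 kg, m_f = 13,420 − 8,960 = 4,460 kg; Δv = 314×9.81×ln(3.009) = 3080.3×1.1016 ≈ 3393 m/s.
Total Δv = 5519 + 3393 = 8912 m/s.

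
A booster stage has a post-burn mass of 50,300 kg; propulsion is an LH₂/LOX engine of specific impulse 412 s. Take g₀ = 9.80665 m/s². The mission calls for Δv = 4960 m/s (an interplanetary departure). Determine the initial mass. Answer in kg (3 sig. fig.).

v_e = Isp · g₀ = 412 × 9.80665 = 4040.3 m/s.
By the Tsiolkovsky rocket equation, m₀/m_f = exp(Δv / v_e) = exp(4960 / 4040.3) = exp(1.2276) = 3.4131.
m₀ = m_f × 3.4131 = 50,300 × 3.4131 = 171,679 kg.

initial mass ≈ 172000 kg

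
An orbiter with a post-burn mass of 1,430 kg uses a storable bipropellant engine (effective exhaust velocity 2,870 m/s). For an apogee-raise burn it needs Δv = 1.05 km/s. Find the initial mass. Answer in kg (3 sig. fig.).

m₀/m_f = exp(Δv / v_e) = exp(1050 / 2870.0) = exp(0.3659) = 1.4417.
m₀ = m_f × 1.4417 = 1,430 × 1.4417 = 2,061.63 kg.

initial mass ≈ 2060 kg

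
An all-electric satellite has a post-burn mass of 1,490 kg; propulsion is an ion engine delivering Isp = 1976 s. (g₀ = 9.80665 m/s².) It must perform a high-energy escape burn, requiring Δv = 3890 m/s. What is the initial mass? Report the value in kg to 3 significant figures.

initial mass ≈ 1820 kg

v_e = Isp · g₀ = 1976 × 9.80665 = 19377.9 m/s.
By the Tsiolkovsky rocket equation, m₀/m_f = exp(Δv / v_e) = exp(3890 / 19377.9) = exp(0.2007) = 1.2223.
m₀ = m_f × 1.2223 = 1,490 × 1.2223 = 1,821.23 kg.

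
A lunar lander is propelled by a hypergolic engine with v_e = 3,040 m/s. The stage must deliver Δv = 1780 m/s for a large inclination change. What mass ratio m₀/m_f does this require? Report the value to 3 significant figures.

mass ratio ≈ 1.80

Using Δv = v_e ln(m₀/m_f): m₀/m_f = exp(Δv / v_e) = exp(1780 / 3040.0) = exp(0.5855) = 1.7959.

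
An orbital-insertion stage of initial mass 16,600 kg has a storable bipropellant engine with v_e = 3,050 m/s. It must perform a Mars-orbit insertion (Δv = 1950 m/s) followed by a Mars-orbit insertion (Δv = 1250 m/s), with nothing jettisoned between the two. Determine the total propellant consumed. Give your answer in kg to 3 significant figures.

total propellant consumed ≈ 10800 kg

After the first burn: m = 16600 × exp(−1950/3050.0) = 16600 × 0.52764 = 8,758.82 kg.
After the second burn: m = 8,758.82 × exp(−1250/3050.0) = 8,758.82 × 0.66376 = 5,813.75 kg.
Total propellant = m₀ − m_final = 16600 − 5,813.75 = 10,786.25 kg.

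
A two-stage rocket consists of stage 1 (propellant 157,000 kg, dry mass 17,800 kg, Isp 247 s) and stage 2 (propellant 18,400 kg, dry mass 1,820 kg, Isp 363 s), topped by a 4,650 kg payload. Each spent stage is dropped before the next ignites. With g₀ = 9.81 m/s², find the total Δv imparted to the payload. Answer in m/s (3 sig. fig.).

Δv ≈ 8530 m/s

Ignition mass of stage 1 = 157,000+17,800 + 18,400+1,820 + 4,650 = 199,670 kg.
Stage 1: m₀ = 199,670 kg, m_f = 199,670 − 157,000 = 42,670 kg; Δv = 247×9.81×ln(4.679) = 2423.1×1.5432 ≈ 3739 m/s.
Stage 2: m₀ = 24,870 kg, m_f = 24,870 − 18,400 = 6,470 kg; Δv = 363×9.81×ln(3.844) = 3561.0×1.3465 ≈ 4795 m/s.
Total Δv = 3739 + 4795 = 8534 m/s.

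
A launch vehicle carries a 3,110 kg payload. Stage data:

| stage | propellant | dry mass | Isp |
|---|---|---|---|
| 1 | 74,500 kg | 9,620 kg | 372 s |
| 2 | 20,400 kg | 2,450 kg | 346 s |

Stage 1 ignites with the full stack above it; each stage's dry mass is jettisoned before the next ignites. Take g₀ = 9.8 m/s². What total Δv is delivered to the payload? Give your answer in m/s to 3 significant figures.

Δv ≈ 9340 m/s

Ignition mass of stage 1 = 74,500+9,620 + 20,400+2,450 + 3,110 = 110,080 kg.
Stage 1: m₀ = 110,080 kg, m_f = 110,080 − 74,500 = 35,580 kg; Δv = 372×9.8×ln(3.094) = 3645.6×1.1294 ≈ 4117 m/s.
Stage 2: m₀ = 25,960 kg, m_f = 25,960 − 20,400 = 5,560 kg; Δv = 346×9.8×ln(4.669) = 3390.8×1.5410 ≈ 5225 m/s.
Total Δv = 4117 + 5225 = 9342 m/s.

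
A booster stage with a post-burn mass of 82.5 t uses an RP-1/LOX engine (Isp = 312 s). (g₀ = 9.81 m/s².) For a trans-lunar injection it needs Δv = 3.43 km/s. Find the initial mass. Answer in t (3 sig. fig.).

v_e = Isp · g₀ = 312 × 9.81 = 3060.7 m/s.
Using Δv = v_e ln(m₀/m_f): m₀/m_f = exp(Δv / v_e) = exp(3430 / 3060.7) = exp(1.1207) = 3.0669.
m₀ = m_f × 3.0669 = 82.5 × 3.0669 = 253.019 t.

initial mass ≈ 253 t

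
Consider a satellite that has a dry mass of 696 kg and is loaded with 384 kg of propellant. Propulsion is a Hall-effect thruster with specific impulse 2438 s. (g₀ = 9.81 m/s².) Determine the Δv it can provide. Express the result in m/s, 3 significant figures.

Δv ≈ 10500 m/s

v_e = Isp · g₀ = 2438 × 9.81 = 23916.8 m/s.
m₀ = m_dry + m_prop = 696 + 384 = 1,080 kg.
From the ideal rocket equation, Δv = v_e · ln(m₀/m_f) = 23916.8 × ln(1.552) = 23916.8 × 0.4394 ≈ 10508.2 m/s.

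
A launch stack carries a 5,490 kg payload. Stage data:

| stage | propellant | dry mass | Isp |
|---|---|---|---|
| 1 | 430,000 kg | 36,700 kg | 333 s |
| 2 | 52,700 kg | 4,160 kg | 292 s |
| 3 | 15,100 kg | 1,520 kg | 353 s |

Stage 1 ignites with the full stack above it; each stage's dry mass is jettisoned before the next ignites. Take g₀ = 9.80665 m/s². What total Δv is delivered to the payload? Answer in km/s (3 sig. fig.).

Δv ≈ 12.2 km/s

Ignition mass of stage 1 = 430,000+36,700 + 52,700+4,160 + 15,100+1,520 + 5,490 = 545,670 kg.
Stage 1: m₀ = 545,670 kg, m_f = 545,670 − 430,000 = 115,670 kg; Δv = 333×9.80665×ln(4.717) = 3265.6×1.5513 ≈ 5066 m/s.
Stage 2: m₀ = 78,970 kg, m_f = 78,970 − 52,700 = 26,270 kg; Δv = 292×9.80665×ln(3.006) = 2863.5×1.1006 ≈ 3152 m/s.
Stage 3: m₀ = 22,110 kg, m_f = 22,110 − 15,100 = 7,010 kg; Δv = 353×9.80665×ln(3.154) = 3461.7×1.1487 ≈ 3976 m/s.
Total Δv = 5066 + 3152 + 3976 = 12194 m/s.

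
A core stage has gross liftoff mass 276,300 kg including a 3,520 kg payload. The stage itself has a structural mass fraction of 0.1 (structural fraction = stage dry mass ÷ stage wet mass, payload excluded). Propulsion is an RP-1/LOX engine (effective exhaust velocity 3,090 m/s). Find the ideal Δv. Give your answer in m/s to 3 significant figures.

Δv ≈ 6780 m/s

Stage wet mass = m₀ − payload = 276,300 − 3,520 = 272,780 kg.
Stage dry mass = ε × stage wet mass = 0.1 × 272,780 = 27,278 kg.
Burnout mass m_f = stage dry + payload = 27,278 + 3,520 = 30,798 kg.
By the Tsiolkovsky rocket equation, Δv = v_e · ln(276,300/30,798) = 3090.0 × ln(8.971) = 3090.0 × 2.1940 ≈ 6780 m/s.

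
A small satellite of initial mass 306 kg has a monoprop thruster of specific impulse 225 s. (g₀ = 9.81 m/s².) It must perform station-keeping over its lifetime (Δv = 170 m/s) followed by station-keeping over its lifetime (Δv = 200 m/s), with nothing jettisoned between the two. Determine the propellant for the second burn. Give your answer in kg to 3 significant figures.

propellant for the second burn ≈ 24.5 kg

v_e = Isp · g₀ = 225 × 9.81 = 2207.2 m/s.
After the first burn: m = 306 × exp(−170/2207.2) = 306 × 0.92587 = 283.316 kg.
After the second burn: m = 283.316 × exp(−200/2207.2) = 283.316 × 0.91337 = 258.772 kg.
Second-burn propellant = 283.316 − 258.772 = 24.544 kg.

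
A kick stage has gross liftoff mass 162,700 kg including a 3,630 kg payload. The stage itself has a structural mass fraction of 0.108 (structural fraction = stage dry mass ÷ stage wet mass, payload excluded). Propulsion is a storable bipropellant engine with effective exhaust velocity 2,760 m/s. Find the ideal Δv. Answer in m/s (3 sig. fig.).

Stage wet mass = m₀ − payload = 162,700 − 3,630 = 159,070 kg.
Stage dry mass = ε × stage wet mass = 0.108 × 159,070 = 17,179.6 kg.
Burnout mass m_f = stage dry + payload = 17,179.6 + 3,630 = 20,809.6 kg.
Rocket equation: Δv = v_e · ln(162,700/20,809.6) = 2760.0 × ln(7.819) = 2760.0 × 2.0565 ≈ 5676 m/s.

Δv ≈ 5680 m/s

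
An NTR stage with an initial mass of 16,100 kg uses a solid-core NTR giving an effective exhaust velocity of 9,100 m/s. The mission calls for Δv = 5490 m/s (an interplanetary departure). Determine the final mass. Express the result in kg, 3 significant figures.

final mass ≈ 8810 kg

Using Δv = v_e ln(m₀/m_f): m₀/m_f = exp(Δv / v_e) = exp(5490 / 9100.0) = exp(0.6033) = 1.8281.
m_f = m₀ / 1.8281 = 16,100 / 1.8281 = 8,806.96 kg.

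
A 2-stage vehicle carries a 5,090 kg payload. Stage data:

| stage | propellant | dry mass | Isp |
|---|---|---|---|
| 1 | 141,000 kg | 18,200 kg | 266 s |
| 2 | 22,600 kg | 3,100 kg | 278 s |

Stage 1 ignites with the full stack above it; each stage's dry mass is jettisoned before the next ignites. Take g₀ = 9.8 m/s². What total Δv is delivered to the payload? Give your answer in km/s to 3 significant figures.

Δv ≈ 7.14 km/s

Ignition mass of stage 1 = 141,000+18,200 + 22,600+3,100 + 5,090 = 189,990 kg.
Stage 1: m₀ = 189,990 kg, m_f = 189,990 − 141,000 = 48,990 kg; Δv = 266×9.8×ln(3.878) = 2606.8×1.3554 ≈ 3533 m/s.
Stage 2: m₀ = 30,790 kg, m_f = 30,790 − 22,600 = 8,190 kg; Δv = 278×9.8×ln(3.759) = 2724.4×1.3243 ≈ 3608 m/s.
Total Δv = 3533 + 3608 = 7141 m/s.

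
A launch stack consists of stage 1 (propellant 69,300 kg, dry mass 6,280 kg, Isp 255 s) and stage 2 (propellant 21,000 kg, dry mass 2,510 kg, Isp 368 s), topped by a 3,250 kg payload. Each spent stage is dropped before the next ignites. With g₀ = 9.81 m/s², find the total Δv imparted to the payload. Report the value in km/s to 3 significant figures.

Ignition mass of stage 1 = 69,300+6,280 + 21,000+2,510 + 3,250 = 102,340 kg.
Stage 1: m₀ = 102,340 kg, m_f = 102,340 − 69,300 = 33,040 kg; Δv = 255×9.81×ln(3.097) = 2501.6×1.1306 ≈ 2828 m/s.
Stage 2: m₀ = 26,760 kg, m_f = 26,760 − 21,000 = 5,760 kg; Δv = 368×9.81×ln(4.646) = 3610.1×1.5360 ≈ 5545 m/s.
Total Δv = 2828 + 5545 = 8373 m/s.

Δv ≈ 8.37 km/s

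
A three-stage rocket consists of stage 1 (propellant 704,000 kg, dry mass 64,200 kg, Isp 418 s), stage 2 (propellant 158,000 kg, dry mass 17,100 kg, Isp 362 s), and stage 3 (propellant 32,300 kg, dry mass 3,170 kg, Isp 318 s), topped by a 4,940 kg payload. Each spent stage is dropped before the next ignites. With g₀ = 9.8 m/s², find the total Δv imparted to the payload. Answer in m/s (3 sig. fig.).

Δv ≈ 14800 m/s

Ignition mass of stage 1 = 704,000+64,200 + 158,000+17,100 + 32,300+3,170 + 4,940 = 983,710 kg.
Stage 1: m₀ = 983,710 kg, m_f = 983,710 − 704,000 = 279,710 kg; Δv = 418×9.8×ln(3.517) = 4096.4×1.2576 ≈ 5152 m/s.
Stage 2: m₀ = 215,510 kg, m_f = 215,510 − 158,000 = 57,510 kg; Δv = 362×9.8×ln(3.747) = 3547.6×1.3210 ≈ 4687 m/s.
Stage 3: m₀ = 40,410 kg, m_f = 40,410 − 32,300 = 8,110 kg; Δv = 318×9.8×ln(4.983) = 3116.4×1.6060 ≈ 5005 m/s.
Total Δv = 5152 + 4687 + 5005 = 14844 m/s.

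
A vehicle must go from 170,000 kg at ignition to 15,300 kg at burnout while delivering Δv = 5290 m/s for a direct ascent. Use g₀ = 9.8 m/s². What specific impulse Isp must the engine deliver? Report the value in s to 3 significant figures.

Isp ≈ 224 s

ln(m₀/m_f) = ln(170000/15300) = ln(11.11) = 2.4079.
From the ideal rocket equation, v_e = Δv / ln(m₀/m_f) = 5290 / 2.4079 = 2196.9 m/s.
Isp = v_e / g₀ = 2196.9 / 9.8 = 224.2 s.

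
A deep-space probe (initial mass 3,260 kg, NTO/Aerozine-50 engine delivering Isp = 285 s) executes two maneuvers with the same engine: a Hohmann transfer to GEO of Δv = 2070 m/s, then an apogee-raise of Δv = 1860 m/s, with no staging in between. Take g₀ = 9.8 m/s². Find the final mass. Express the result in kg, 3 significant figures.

final mass ≈ 798 kg

v_e = Isp · g₀ = 285 × 9.8 = 2793.0 m/s.
After the first burn: m = 3260 × exp(−2070/2793.0) = 3260 × 0.47657 = 1,553.62 kg.
After the second burn: m = 1,553.62 × exp(−1860/2793.0) = 1,553.62 × 0.51378 = 798.219 kg.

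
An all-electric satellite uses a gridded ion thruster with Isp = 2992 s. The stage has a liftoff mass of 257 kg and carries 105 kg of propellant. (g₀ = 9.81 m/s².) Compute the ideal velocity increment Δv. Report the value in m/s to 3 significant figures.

Δv ≈ 15400 m/s

v_e = Isp · g₀ = 2992 × 9.81 = 29351.5 m/s.
m_f = m₀ − m_prop = 257 − 105 = 152 kg.
Using Δv = v_e ln(m₀/m_f): Δv = v_e · ln(m₀/m_f) = 29351.5 × ln(1.691) = 29351.5 × 0.5252 ≈ 15415.3 m/s.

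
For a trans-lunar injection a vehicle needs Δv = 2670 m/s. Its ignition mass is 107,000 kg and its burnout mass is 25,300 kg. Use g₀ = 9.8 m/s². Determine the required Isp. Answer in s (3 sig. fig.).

Isp ≈ 189 s

ln(m₀/m_f) = ln(107000/25300) = ln(4.229) = 1.4420.
Using Δv = v_e ln(m₀/m_f): v_e = Δv / ln(m₀/m_f) = 2670 / 1.4420 = 1851.6 m/s.
Isp = v_e / g₀ = 1851.6 / 9.8 = 188.9 s.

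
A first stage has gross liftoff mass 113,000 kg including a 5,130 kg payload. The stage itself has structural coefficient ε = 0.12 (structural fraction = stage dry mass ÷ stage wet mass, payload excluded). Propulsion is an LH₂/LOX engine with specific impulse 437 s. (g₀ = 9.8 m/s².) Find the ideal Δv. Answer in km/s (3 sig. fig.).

Stage wet mass = m₀ − payload = 113,000 − 5,130 = 107,870 kg.
Stage dry mass = ε × stage wet mass = 0.12 × 107,870 = 12,944.4 kg.
Burnout mass m_f = stage dry + payload = 12,944.4 + 5,130 = 18,074.4 kg.
v_e = Isp · g₀ = 437 × 9.8 = 4282.6 m/s.
Using Δv = v_e ln(m₀/m_f): Δv = v_e · ln(113,000/18,074.4) = 4282.6 × ln(6.252) = 4282.6 × 1.8329 ≈ 7850 m/s.

Δv ≈ 7.85 km/s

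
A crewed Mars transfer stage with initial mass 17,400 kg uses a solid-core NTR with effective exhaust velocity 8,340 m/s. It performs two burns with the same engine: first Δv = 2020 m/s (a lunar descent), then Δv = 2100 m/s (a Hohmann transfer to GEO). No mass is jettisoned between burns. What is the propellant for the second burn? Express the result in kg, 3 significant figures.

propellant for the second burn ≈ 3040 kg

After the first burn: m = 17400 × exp(−2020/8340.0) = 17400 × 0.78489 = 13,657.1 kg.
After the second burn: m = 13,657.1 × exp(−2100/8340.0) = 13,657.1 × 0.77740 = 10,617 kg.
Second-burn propellant = 13,657.1 − 10,617 = 3,040.1 kg.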